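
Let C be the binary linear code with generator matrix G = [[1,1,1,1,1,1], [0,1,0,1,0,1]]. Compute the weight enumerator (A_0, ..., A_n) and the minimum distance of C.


Weight distribution: A_0 = 1, A_3 = 2, A_6 = 1. Minimum distance d = 3.

Enumerate all 2^2 = 4 messages m ∈ F_2^2.
For each, compute codeword c = mG in F_2^6, then tally its weight.
  m = 00 → c = 000000, weight = 0.
  m = 10 → c = 111111, weight = 6.
  m = 01 → c = 010101, weight = 3.
  m = 11 → c = 101010, weight = 3.
Tally weights:
  weight 0: 1 codewords.
  weight 3: 2 codewords.
  weight 6: 1 codewords.
Minimum distance d = smallest w > 0 with A_w > 0 = 3.
Sanity: Σ A_w = 4 = 2^2 = 4 ✓.


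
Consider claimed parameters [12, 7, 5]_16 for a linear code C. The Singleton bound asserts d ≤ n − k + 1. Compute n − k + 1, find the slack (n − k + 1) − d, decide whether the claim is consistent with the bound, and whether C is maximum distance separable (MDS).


Singleton RHS = n − k + 1 = 6, slack = 1, bound satisfied, not MDS.

Singleton bound: d ≤ n − k + 1.
Here n = 12, k = 7, so n − k + 1 = 6.
Given d = 5, check d ≤ 6: YES.
Slack = (n − k + 1) − d = 1.
The code is NOT MDS (slack = 1 > 0).
Description: the claimed parameters are [12, 7, 5]_16; such a code would be non-MDS.


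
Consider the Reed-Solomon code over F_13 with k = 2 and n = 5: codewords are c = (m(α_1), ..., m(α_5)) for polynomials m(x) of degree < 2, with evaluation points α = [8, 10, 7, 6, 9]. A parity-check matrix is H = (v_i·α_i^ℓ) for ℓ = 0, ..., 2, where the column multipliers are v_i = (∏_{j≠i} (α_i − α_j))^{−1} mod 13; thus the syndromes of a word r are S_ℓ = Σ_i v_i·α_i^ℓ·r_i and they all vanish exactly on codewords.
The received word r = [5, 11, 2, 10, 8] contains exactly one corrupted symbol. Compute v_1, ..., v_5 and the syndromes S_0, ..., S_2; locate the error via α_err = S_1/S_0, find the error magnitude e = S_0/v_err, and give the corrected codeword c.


S = (1, 6, 10), error at position 4, error magnitude e = 11, c = [5, 11, 2, 12, 8].

Step 1: column multipliers v_i = (∏_{j≠i}(α_i − α_j))^{−1} mod 13.
  i = 1 (α = 8): (8−10)(8−7)(8−6)(8−9) = (−2)·1·2·(−1) = 4 ≡ 4, so v_1 = 4^{−1} = 10 (mod 13).
  i = 2 (α = 10): (10−8)(10−7)(10−6)(10−9) = 2·3·4·1 = 24 ≡ 11, so v_2 = 11^{−1} = 6 (mod 13).
  i = 3 (α = 7): (7−8)(7−10)(7−6)(7−9) = (−1)·(−3)·1·(−2) = −6 ≡ 7, so v_3 = 7^{−1} = 2 (mod 13).
  i = 4 (α = 6): (6−8)(6−10)(6−7)(6−9) = (−2)·(−4)·(−1)·(−3) = 24 ≡ 11, so v_4 = 11^{−1} = 6 (mod 13).
  i = 5 (α = 9): (9−8)(9−10)(9−7)(9−6) = 1·(−1)·2·3 = −6 ≡ 7, so v_5 = 7^{−1} = 2 (mod 13).
  v = [10, 6, 2, 6, 2].
Step 2: syndromes of r = [5, 11, 2, 10, 8] (all sums mod 13).
  S_0 = Σ v_i r_i = 10·5 + 6·11 + 2·2 + 6·10 + 2·8 = 196 ≡ 1.
  S_1 = Σ v_i α_i r_i = 10·8·5 + 6·10·11 + 2·7·2 + 6·6·10 + 2·9·8 = 1592 ≡ 6.
  α_i^2 mod 13 = [12, 9, 10, 10, 3].
  S_2 = Σ v_i α_i^2 r_i = 10·12·5 + 6·9·11 + 2·10·2 + 6·10·10 + 2·3·8 = 1882 ≡ 10.
  S = (1, 6, 10) ≠ 0, so r is not a codeword (an error is present).
Step 3: locate the error. For a single error e at position i, S_ℓ = v_i·e·α_i^ℓ, so α_err = S_1/S_0.
  S_0^{−1} = 1^{−1} = 1 (mod 13), so α_err = 6·1 = 6 ≡ 6 = α_4. Error position i = 4.
  Consistency check: S_2/S_1 = 10·11 = 110 ≡ 6 = α_err ✓ (single-error assumption holds).
Step 4: error magnitude e = S_0/v_4 = S_0·∏_{j≠4}(α_4 − α_j) = 1·11 = 11 ≡ 11 (mod 13).
Step 5: correct position 4: c_4 = r_4 − e = 10 − 11 ≡ 12 (mod 13). Hence c = [5, 11, 2, 12, 8].
  Check: interpolating c through the α_i gives m(x) = 7 + 3·x (degree < 2) with m(α_i) = c_i for every i, so c is indeed a codeword.


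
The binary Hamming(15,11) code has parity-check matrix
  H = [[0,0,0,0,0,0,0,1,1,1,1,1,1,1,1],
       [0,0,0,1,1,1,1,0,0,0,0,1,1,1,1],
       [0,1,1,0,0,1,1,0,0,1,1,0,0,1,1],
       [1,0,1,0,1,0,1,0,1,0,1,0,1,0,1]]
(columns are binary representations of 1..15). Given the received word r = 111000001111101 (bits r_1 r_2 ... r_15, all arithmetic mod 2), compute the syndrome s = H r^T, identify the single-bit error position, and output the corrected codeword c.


s = (0, 1, 1, 0)^T, error position = 6, corrected codeword c = 111001001111101

Compute s = H r^T mod 2 one row at a time:
  s_1 = 0 + 1 + 1 + 1 + 1 + 1 + 0 + 1 = 6 ≡ 0 (mod 2).
  s_2 = 0 + 0 + 0 + 0 + 1 + 1 + 0 + 1 = 3 ≡ 1 (mod 2).
  s_3 = 1 + 1 + 0 + 0 + 1 + 1 + 0 + 1 = 5 ≡ 1 (mod 2).
  s_4 = 1 + 1 + 0 + 0 + 1 + 1 + 1 + 1 = 6 ≡ 0 (mod 2).
s = (0, 1, 1, 0)^T — this equals column 6 of H (binary 0110), so error is at position 6.
Correct: flip bit 6 of r = 111000001111101 to get c = 111001001111101.


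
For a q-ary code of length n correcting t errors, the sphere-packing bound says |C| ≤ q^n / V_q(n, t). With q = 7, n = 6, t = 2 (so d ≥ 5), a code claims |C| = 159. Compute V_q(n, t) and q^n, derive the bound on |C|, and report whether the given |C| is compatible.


V_q(n, t) = 577, q^n = 117649, Hamming bound = 203, |C| = 159 ≤ bound (satisfied).

Step 1: Compute V_q(n, t) = Σ_{j=0}^2 C(n, j) (q−1)^j.
  j = 0: C(6,0)·(6)^0 = 1·1 = 1.
  j = 1: C(6,1)·(6)^1 = 6·6 = 36.
  j = 2: C(6,2)·(6)^2 = 15·36 = 540.
  V_q(n, t) = 1 + 36 + 540 = 577.
Step 2: q^n = 7^6 = 117649.
Step 3: Hamming bound ⌊q^n / V_q(n,t)⌋ = ⌊117649/577⌋ = 203.
Step 4: Compare |C| = 159 to 203: satisfied.
The claimed |C| lies below the Hamming bound.


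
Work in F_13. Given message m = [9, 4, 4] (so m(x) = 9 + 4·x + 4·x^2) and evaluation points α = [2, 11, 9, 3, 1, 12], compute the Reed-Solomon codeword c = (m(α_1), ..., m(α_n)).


c = [7, 4, 5, 5, 4, 9]

Message polynomial: m(x) = 9 + 4·x + 4·x^2 (mod 13).
For each evaluation point α_i, compute m(α_i) mod 13:
  α_1 = 2: Horner steps 4 → 12 → 7, so m(2) = 7.
  α_2 = 11: Horner steps 4 → 9 → 4, so m(11) = 4.
  α_3 = 9: Horner steps 4 → 1 → 5, so m(9) = 5.
  α_4 = 3: Horner steps 4 → 3 → 5, so m(3) = 5.
  α_5 = 1: Horner steps 4 → 8 → 4, so m(1) = 4.
  α_6 = 12: Horner steps 4 → 0 → 9, so m(12) = 9.
Codeword c = [7, 4, 5, 5, 4, 9] ∈ F_13^6.


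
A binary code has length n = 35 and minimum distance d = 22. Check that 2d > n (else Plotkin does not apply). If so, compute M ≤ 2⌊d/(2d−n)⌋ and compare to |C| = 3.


Plotkin bound M ≤ 4; given |C| = 3 ≤ bound (satisfied).

Check applicability: 2d = 44, n = 35.
2d − n = 9 > 0, so Plotkin applies.
Compute d/(2d−n) = 22/9 ≈ 2.4444.
⌊d/(2d−n)⌋ = 2.
Plotkin bound: M ≤ 2·2 = 4.
Given |C| = 3, check: satisfied.
This |C| is below the Plotkin bound.


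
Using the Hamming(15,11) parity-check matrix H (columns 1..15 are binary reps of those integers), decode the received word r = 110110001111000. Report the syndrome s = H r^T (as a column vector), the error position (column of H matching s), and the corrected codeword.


s = (0, 1, 1, 0)^T, error position = 6, corrected codeword c = 110111001111000

Compute s = H r^T mod 2 one row at a time:
  s_1 = 0 + 1 + 1 + 1 + 1 + 0 + 0 + 0 = 4 ≡ 0 (mod 2).
  s_2 = 1 + 1 + 0 + 0 + 1 + 0 + 0 + 0 = 3 ≡ 1 (mod 2).
  s_3 = 1 + 0 + 0 + 0 + 1 + 1 + 0 + 0 = 3 ≡ 1 (mod 2).
  s_4 = 1 + 0 + 1 + 0 + 1 + 1 + 0 + 0 = 4 ≡ 0 (mod 2).
s = (0, 1, 1, 0)^T — this equals column 6 of H (binary 0110), so error is at position 6.
Correct: flip bit 6 of r = 110110001111000 to get c = 110111001111000.


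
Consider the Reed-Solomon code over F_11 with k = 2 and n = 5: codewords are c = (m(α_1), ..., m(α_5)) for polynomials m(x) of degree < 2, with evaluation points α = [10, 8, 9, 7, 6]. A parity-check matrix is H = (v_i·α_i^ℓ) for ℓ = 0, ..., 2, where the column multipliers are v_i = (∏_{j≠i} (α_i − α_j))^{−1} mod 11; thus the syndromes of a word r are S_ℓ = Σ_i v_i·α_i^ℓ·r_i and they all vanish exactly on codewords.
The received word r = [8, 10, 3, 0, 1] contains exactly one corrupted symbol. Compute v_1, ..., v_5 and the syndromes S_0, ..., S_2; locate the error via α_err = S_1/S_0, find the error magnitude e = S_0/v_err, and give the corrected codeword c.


S = (1, 9, 4), error at position 3, error magnitude e = 5, c = [8, 10, 9, 0, 1].

Step 1: column multipliers v_i = (∏_{j≠i}(α_i − α_j))^{−1} mod 11.
  i = 1 (α = 10): (10−8)(10−9)(10−7)(10−6) = 2·1·3·4 = 24 ≡ 2, so v_1 = 2^{−1} = 6 (mod 11).
  i = 2 (α = 8): (8−10)(8−9)(8−7)(8−6) = (−2)·(−1)·1·2 = 4 ≡ 4, so v_2 = 4^{−1} = 3 (mod 11).
  i = 3 (α = 9): (9−10)(9−8)(9−7)(9−6) = (−1)·1·2·3 = −6 ≡ 5, so v_3 = 5^{−1} = 9 (mod 11).
  i = 4 (α = 7): (7−10)(7−8)(7−9)(7−6) = (−3)·(−1)·(−2)·1 = −6 ≡ 5, so v_4 = 5^{−1} = 9 (mod 11).
  i = 5 (α = 6): (6−10)(6−8)(6−9)(6−7) = (−4)·(−2)·(−3)·(−1) = 24 ≡ 2, so v_5 = 2^{−1} = 6 (mod 11).
  v = [6, 3, 9, 9, 6].
Step 2: syndromes of r = [8, 10, 3, 0, 1] (all sums mod 11).
  S_0 = Σ v_i r_i = 6·8 + 3·10 + 9·3 + 9·0 + 6·1 = 111 ≡ 1.
  S_1 = Σ v_i α_i r_i = 6·10·8 + 3·8·10 + 9·9·3 + 9·7·0 + 6·6·1 = 999 ≡ 9.
  α_i^2 mod 11 = [1, 9, 4, 5, 3].
  S_2 = Σ v_i α_i^2 r_i = 6·1·8 + 3·9·10 + 9·4·3 + 9·5·0 + 6·3·1 = 444 ≡ 4.
  S = (1, 9, 4) ≠ 0, so r is not a codeword (an error is present).
Step 3: locate the error. For a single error e at position i, S_ℓ = v_i·e·α_i^ℓ, so α_err = S_1/S_0.
  S_0^{−1} = 1^{−1} = 1 (mod 11), so α_err = 9·1 = 9 ≡ 9 = α_3. Error position i = 3.
  Consistency check: S_2/S_1 = 4·5 = 20 ≡ 9 = α_err ✓ (single-error assumption holds).
Step 4: error magnitude e = S_0/v_3 = S_0·∏_{j≠3}(α_3 − α_j) = 1·5 = 5 ≡ 5 (mod 11).
Step 5: correct position 3: c_3 = r_3 − e = 3 − 5 ≡ 9 (mod 11). Hence c = [8, 10, 9, 0, 1].
  Check: interpolating c through the α_i gives m(x) = 7 + 10·x (degree < 2) with m(α_i) = c_i for every i, so c is indeed a codeword.


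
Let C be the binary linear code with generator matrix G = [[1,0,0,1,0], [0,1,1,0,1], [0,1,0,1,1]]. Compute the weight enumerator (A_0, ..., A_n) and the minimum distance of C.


Weight distribution: A_0 = 1, A_2 = 3, A_3 = 3, A_5 = 1. Minimum distance d = 2.

Enumerate all 2^3 = 8 messages m ∈ F_2^3.
For each, compute codeword c = mG in F_2^5, then tally its weight.
  m = 000 → c = 00000, weight = 0.
  m = 100 → c = 10010, weight = 2.
  m = 010 → c = 01101, weight = 3.
  m = 110 → c = 11111, weight = 5.
  m = 001 → c = 01011, weight = 3.
  m = 101 → c = 11001, weight = 3.
  m = 011 → c = 00110, weight = 2.
  m = 111 → c = 10100, weight = 2.
Tally weights:
  weight 0: 1 codewords.
  weight 2: 3 codewords.
  weight 3: 3 codewords.
  weight 5: 1 codewords.
Minimum distance d = smallest w > 0 with A_w > 0 = 2.
Sanity: Σ A_w = 8 = 2^3 = 8 ✓.


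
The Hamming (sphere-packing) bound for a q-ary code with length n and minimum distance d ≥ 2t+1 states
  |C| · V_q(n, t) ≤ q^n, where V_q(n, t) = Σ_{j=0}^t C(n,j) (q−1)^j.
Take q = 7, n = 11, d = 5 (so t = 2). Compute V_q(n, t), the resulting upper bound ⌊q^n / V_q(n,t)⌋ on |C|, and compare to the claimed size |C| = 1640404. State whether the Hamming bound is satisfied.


V_q(n, t) = 2047, q^n = 1977326743, Hamming bound = 965963, |C| = 1640404 > bound (violated).

Step 1: Compute V_q(n, t) = Σ_{j=0}^2 C(n, j) (q−1)^j.
  j = 0: C(11,0)·(6)^0 = 1·1 = 1.
  j = 1: C(11,1)·(6)^1 = 11·6 = 66.
  j = 2: C(11,2)·(6)^2 = 55·36 = 1980.
  V_q(n, t) = 1 + 66 + 1980 = 2047.
Step 2: q^n = 7^11 = 1977326743.
Step 3: Hamming bound ⌊q^n / V_q(n,t)⌋ = ⌊1977326743/2047⌋ = 965963.
Step 4: Compare |C| = 1640404 to 965963: violated.
The claimed |C| lies above the Hamming bound, so no 7-ary code of length 11 with d ≥ 5 can have 1640404 codewords.


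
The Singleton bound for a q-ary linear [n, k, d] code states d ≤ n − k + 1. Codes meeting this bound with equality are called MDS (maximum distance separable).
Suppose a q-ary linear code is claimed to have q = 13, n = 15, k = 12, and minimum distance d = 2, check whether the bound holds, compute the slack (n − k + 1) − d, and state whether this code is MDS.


Singleton RHS = n − k + 1 = 4, slack = 2, bound satisfied, not MDS.

Singleton bound: d ≤ n − k + 1.
Here n = 15, k = 12, so n − k + 1 = 4.
Given d = 2, check d ≤ 4: YES.
Slack = (n − k + 1) − d = 2.
The code is NOT MDS (slack = 2 > 0).
Description: the claimed parameters are [15, 12, 2]_13; such a code would be non-MDS.


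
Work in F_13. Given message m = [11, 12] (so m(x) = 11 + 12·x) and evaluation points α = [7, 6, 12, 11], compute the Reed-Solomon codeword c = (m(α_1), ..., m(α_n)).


c = [4, 5, 12, 0]

Message polynomial: m(x) = 11 + 12·x (mod 13).
For each evaluation point α_i, compute m(α_i) mod 13:
  α_1 = 7: Horner steps 12 → 4, so m(7) = 4.
  α_2 = 6: Horner steps 12 → 5, so m(6) = 5.
  α_3 = 12: Horner steps 12 → 12, so m(12) = 12.
  α_4 = 11: Horner steps 12 → 0, so m(11) = 0.
Codeword c = [4, 5, 12, 0] ∈ F_13^4.


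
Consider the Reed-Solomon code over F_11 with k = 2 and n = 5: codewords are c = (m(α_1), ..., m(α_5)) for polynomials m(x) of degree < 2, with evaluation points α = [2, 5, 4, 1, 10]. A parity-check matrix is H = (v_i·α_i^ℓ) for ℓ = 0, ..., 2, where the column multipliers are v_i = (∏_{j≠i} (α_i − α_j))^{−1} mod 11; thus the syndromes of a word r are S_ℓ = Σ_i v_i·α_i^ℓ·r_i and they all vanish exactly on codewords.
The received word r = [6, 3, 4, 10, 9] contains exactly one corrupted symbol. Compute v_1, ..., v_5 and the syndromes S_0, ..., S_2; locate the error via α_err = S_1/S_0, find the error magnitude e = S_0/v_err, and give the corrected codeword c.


S = (4, 4, 4), error at position 4, error magnitude e = 3, c = [6, 3, 4, 7, 9].

Step 1: column multipliers v_i = (∏_{j≠i}(α_i − α_j))^{−1} mod 11.
  i = 1 (α = 2): (2−5)(2−4)(2−1)(2−10) = (−3)·(−2)·1·(−8) = −48 ≡ 7, so v_1 = 7^{−1} = 8 (mod 11).
  i = 2 (α = 5): (5−2)(5−4)(5−1)(5−10) = 3·1·4·(−5) = −60 ≡ 6, so v_2 = 6^{−1} = 2 (mod 11).
  i = 3 (α = 4): (4−2)(4−5)(4−1)(4−10) = 2·(−1)·3·(−6) = 36 ≡ 3, so v_3 = 3^{−1} = 4 (mod 11).
  i = 4 (α = 1): (1−2)(1−5)(1−4)(1−10) = (−1)·(−4)·(−3)·(−9) = 108 ≡ 9, so v_4 = 9^{−1} = 5 (mod 11).
  i = 5 (α = 10): (10−2)(10−5)(10−4)(10−1) = 8·5·6·9 = 2160 ≡ 4, so v_5 = 4^{−1} = 3 (mod 11).
  v = [8, 2, 4, 5, 3].
Step 2: syndromes of r = [6, 3, 4, 10, 9] (all sums mod 11).
  S_0 = Σ v_i r_i = 8·6 + 2·3 + 4·4 + 5·10 + 3·9 = 147 ≡ 4.
  S_1 = Σ v_i α_i r_i = 8·2·6 + 2·5·3 + 4·4·4 + 5·1·10 + 3·10·9 = 510 ≡ 4.
  α_i^2 mod 11 = [4, 3, 5, 1, 1].
  S_2 = Σ v_i α_i^2 r_i = 8·4·6 + 2·3·3 + 4·5·4 + 5·1·10 + 3·1·9 = 367 ≡ 4.
  S = (4, 4, 4) ≠ 0, so r is not a codeword (an error is present).
Step 3: locate the error. For a single error e at position i, S_ℓ = v_i·e·α_i^ℓ, so α_err = S_1/S_0.
  S_0^{−1} = 4^{−1} = 3 (mod 11), so α_err = 4·3 = 12 ≡ 1 = α_4. Error position i = 4.
  Consistency check: S_2/S_1 = 4·3 = 12 ≡ 1 = α_err ✓ (single-error assumption holds).
Step 4: error magnitude e = S_0/v_4 = S_0·∏_{j≠4}(α_4 − α_j) = 4·9 = 36 ≡ 3 (mod 11).
Step 5: correct position 4: c_4 = r_4 − e = 10 − 3 ≡ 7 (mod 11). Hence c = [6, 3, 4, 7, 9].
  Check: interpolating c through the α_i gives m(x) = 8 + 10·x (degree < 2) with m(α_i) = c_i for every i, so c is indeed a codeword.


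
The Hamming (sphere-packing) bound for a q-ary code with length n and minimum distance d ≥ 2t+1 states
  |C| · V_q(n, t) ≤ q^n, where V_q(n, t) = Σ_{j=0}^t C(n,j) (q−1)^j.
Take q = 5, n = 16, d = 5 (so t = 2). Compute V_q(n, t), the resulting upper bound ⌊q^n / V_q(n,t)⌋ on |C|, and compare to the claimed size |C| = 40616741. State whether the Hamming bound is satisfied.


V_q(n, t) = 1985, q^n = 152587890625, Hamming bound = 76870473, |C| = 40616741 ≤ bound (satisfied).

Step 1: Compute V_q(n, t) = Σ_{j=0}^2 C(n, j) (q−1)^j.
  j = 0: C(16,0)·(4)^0 = 1·1 = 1.
  j = 1: C(16,1)·(4)^1 = 16·4 = 64.
  j = 2: C(16,2)·(4)^2 = 120·16 = 1920.
  V_q(n, t) = 1 + 64 + 1920 = 1985.
Step 2: q^n = 5^16 = 152587890625.
Step 3: Hamming bound ⌊q^n / V_q(n,t)⌋ = ⌊152587890625/1985⌋ = 76870473.
Step 4: Compare |C| = 40616741 to 76870473: satisfied.
The claimed |C| lies below the Hamming bound.


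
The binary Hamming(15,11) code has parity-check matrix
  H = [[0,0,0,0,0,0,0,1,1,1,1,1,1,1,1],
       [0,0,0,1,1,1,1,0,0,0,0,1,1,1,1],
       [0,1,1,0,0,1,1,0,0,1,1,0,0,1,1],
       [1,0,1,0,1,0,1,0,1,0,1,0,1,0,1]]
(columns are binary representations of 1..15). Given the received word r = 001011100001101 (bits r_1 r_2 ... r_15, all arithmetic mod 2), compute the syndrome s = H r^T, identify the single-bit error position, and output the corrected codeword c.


s = (1, 0, 0, 1)^T, error position = 9, corrected codeword c = 001011101001101

Compute s = H r^T mod 2 one row at a time:
  s_1 = 0 + 0 + 0 + 0 + 1 + 1 + 0 + 1 = 3 ≡ 1 (mod 2).
  s_2 = 0 + 1 + 1 + 1 + 1 + 1 + 0 + 1 = 6 ≡ 0 (mod 2).
  s_3 = 0 + 1 + 1 + 1 + 0 + 0 + 0 + 1 = 4 ≡ 0 (mod 2).
  s_4 = 0 + 1 + 1 + 1 + 0 + 0 + 1 + 1 = 5 ≡ 1 (mod 2).
s = (1, 0, 0, 1)^T — this equals column 9 of H (binary 1001), so error is at position 9.
Correct: flip bit 9 of r = 001011100001101 to get c = 001011101001101.


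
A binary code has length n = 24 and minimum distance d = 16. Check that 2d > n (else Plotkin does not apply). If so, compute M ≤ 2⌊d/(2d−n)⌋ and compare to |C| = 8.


Plotkin bound M ≤ 4; given |C| = 8 > bound (violated).

Check applicability: 2d = 32, n = 24.
2d − n = 8 > 0, so Plotkin applies.
Compute d/(2d−n) = 16/8 ≈ 2.0000.
⌊d/(2d−n)⌋ = 2.
Plotkin bound: M ≤ 2·2 = 4.
Given |C| = 8, check: VIOLATED.
This |C| is above the Plotkin bound, so no binary code with n = 24, d = 16 and 8 codewords exists.


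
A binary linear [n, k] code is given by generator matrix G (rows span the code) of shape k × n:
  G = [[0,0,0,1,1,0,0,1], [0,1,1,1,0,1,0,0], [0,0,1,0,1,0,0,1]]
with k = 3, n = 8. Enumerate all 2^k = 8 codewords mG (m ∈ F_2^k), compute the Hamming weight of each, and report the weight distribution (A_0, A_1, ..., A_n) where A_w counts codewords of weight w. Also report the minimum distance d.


Weight distribution: A_0 = 1, A_2 = 2, A_3 = 2, A_4 = 1, A_5 = 2. Minimum distance d = 2.

Enumerate all 2^3 = 8 messages m ∈ F_2^3.
For each, compute codeword c = mG in F_2^8, then tally its weight.
  m = 000 → c = 00000000, weight = 0.
  m = 100 → c = 00011001, weight = 3.
  m = 010 → c = 01110100, weight = 4.
  m = 110 → c = 01101101, weight = 5.
  m = 001 → c = 00101001, weight = 3.
  m = 101 → c = 00110000, weight = 2.
  m = 011 → c = 01011101, weight = 5.
  m = 111 → c = 01000100, weight = 2.
Tally weights:
  weight 0: 1 codewords.
  weight 2: 2 codewords.
  weight 3: 2 codewords.
  weight 4: 1 codewords.
  weight 5: 2 codewords.
Minimum distance d = smallest w > 0 with A_w > 0 = 2.
Sanity: Σ A_w = 8 = 2^3 = 8 ✓.


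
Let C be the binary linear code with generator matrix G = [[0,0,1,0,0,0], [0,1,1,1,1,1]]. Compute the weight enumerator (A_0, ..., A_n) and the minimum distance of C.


Weight distribution: A_0 = 1, A_1 = 1, A_4 = 1, A_5 = 1. Minimum distance d = 1.

Enumerate all 2^2 = 4 messages m ∈ F_2^2.
For each, compute codeword c = mG in F_2^6, then tally its weight.
  m = 00 → c = 000000, weight = 0.
  m = 10 → c = 001000, weight = 1.
  m = 01 → c = 011111, weight = 5.
  m = 11 → c = 010111, weight = 4.
Tally weights:
  weight 0: 1 codewords.
  weight 1: 1 codewords.
  weight 4: 1 codewords.
  weight 5: 1 codewords.
Minimum distance d = smallest w > 0 with A_w > 0 = 1.
Sanity: Σ A_w = 4 = 2^2 = 4 ✓.


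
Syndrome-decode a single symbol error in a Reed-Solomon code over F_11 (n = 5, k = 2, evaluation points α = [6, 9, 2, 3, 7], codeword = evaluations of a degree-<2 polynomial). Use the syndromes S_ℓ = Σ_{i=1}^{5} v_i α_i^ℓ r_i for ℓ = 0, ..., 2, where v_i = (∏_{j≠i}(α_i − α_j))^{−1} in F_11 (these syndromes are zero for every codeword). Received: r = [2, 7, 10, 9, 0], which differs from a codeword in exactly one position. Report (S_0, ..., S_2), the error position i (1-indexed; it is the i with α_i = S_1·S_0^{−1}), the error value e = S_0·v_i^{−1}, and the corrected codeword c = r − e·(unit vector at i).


S = (9, 5, 4), error at position 4, error magnitude e = 1, c = [2, 7, 10, 8, 0].

Step 1: column multipliers v_i = (∏_{j≠i}(α_i − α_j))^{−1} mod 11.
  i = 1 (α = 6): (6−9)(6−2)(6−3)(6−7) = (−3)·4·3·(−1) = 36 ≡ 3, so v_1 = 3^{−1} = 4 (mod 11).
  i = 2 (α = 9): (9−6)(9−2)(9−3)(9−7) = 3·7·6·2 = 252 ≡ 10, so v_2 = 10^{−1} = 10 (mod 11).
  i = 3 (α = 2): (2−6)(2−9)(2−3)(2−7) = (−4)·(−7)·(−1)·(−5) = 140 ≡ 8, so v_3 = 8^{−1} = 7 (mod 11).
  i = 4 (α = 3): (3−6)(3−9)(3−2)(3−7) = (−3)·(−6)·1·(−4) = −72 ≡ 5, so v_4 = 5^{−1} = 9 (mod 11).
  i = 5 (α = 7): (7−6)(7−9)(7−2)(7−3) = 1·(−2)·5·4 = −40 ≡ 4, so v_5 = 4^{−1} = 3 (mod 11).
  v = [4, 10, 7, 9, 3].
Step 2: syndromes of r = [2, 7, 10, 9, 0] (all sums mod 11).
  S_0 = Σ v_i r_i = 4·2 + 10·7 + 7·10 + 9·9 + 3·0 = 229 ≡ 9.
  S_1 = Σ v_i α_i r_i = 4·6·2 + 10·9·7 + 7·2·10 + 9·3·9 + 3·7·0 = 1061 ≡ 5.
  α_i^2 mod 11 = [3, 4, 4, 9, 5].
  S_2 = Σ v_i α_i^2 r_i = 4·3·2 + 10·4·7 + 7·4·10 + 9·9·9 + 3·5·0 = 1313 ≡ 4.
  S = (9, 5, 4) ≠ 0, so r is not a codeword (an error is present).
Step 3: locate the error. For a single error e at position i, S_ℓ = v_i·e·α_i^ℓ, so α_err = S_1/S_0.
  S_0^{−1} = 9^{−1} = 5 (mod 11), so α_err = 5·5 = 25 ≡ 3 = α_4. Error position i = 4.
  Consistency check: S_2/S_1 = 4·9 = 36 ≡ 3 = α_err ✓ (single-error assumption holds).
Step 4: error magnitude e = S_0/v_4 = S_0·∏_{j≠4}(α_4 − α_j) = 9·5 = 45 ≡ 1 (mod 11).
Step 5: correct position 4: c_4 = r_4 − e = 9 − 1 ≡ 8 (mod 11). Hence c = [2, 7, 10, 8, 0].
  Check: interpolating c through the α_i gives m(x) = 3 + 9·x (degree < 2) with m(α_i) = c_i for every i, so c is indeed a codeword.


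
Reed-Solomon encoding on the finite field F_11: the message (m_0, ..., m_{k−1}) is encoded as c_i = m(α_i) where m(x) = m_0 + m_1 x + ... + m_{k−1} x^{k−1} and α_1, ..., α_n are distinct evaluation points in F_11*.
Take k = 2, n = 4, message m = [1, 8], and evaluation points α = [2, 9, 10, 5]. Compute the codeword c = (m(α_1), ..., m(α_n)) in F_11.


c = [6, 7, 4, 8]

Message polynomial: m(x) = 1 + 8·x (mod 11).
For each evaluation point α_i, compute m(α_i) mod 11:
  α_1 = 2: Horner steps 8 → 6, so m(2) = 6.
  α_2 = 9: Horner steps 8 → 7, so m(9) = 7.
  α_3 = 10: Horner steps 8 → 4, so m(10) = 4.
  α_4 = 5: Horner steps 8 → 8, so m(5) = 8.
Codeword c = [6, 7, 4, 8] ∈ F_11^4.


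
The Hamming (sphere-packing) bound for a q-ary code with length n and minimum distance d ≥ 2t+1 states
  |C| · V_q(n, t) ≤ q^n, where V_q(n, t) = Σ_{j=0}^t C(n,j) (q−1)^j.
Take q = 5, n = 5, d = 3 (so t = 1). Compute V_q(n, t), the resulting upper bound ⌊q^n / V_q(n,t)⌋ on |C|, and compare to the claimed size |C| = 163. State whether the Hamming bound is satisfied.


V_q(n, t) = 21, q^n = 3125, Hamming bound = 148, |C| = 163 > bound (violated).

Step 1: Compute V_q(n, t) = Σ_{j=0}^1 C(n, j) (q−1)^j.
  j = 0: C(5,0)·(4)^0 = 1·1 = 1.
  j = 1: C(5,1)·(4)^1 = 5·4 = 20.
  V_q(n, t) = 1 + 20 = 21.
Step 2: q^n = 5^5 = 3125.
Step 3: Hamming bound ⌊q^n / V_q(n,t)⌋ = ⌊3125/21⌋ = 148.
Step 4: Compare |C| = 163 to 148: violated.
The claimed |C| lies above the Hamming bound, so no 5-ary code of length 5 with d ≥ 3 can have 163 codewords.


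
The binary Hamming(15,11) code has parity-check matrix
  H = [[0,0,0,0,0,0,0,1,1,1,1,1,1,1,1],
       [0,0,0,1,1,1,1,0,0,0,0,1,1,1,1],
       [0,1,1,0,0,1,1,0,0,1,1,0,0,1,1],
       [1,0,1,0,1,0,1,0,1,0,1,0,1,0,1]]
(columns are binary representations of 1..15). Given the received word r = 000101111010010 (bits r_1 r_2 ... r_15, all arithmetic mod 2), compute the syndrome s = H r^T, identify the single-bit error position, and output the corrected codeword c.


s = (0, 0, 0, 1)^T, error position = 1, corrected codeword c = 100101111010010

Compute s = H r^T mod 2 one row at a time:
  s_1 = 1 + 1 + 0 + 1 + 0 + 0 + 1 + 0 = 4 ≡ 0 (mod 2).
  s_2 = 1 + 0 + 1 + 1 + 0 + 0 + 1 + 0 = 4 ≡ 0 (mod 2).
  s_3 = 0 + 0 + 1 + 1 + 0 + 1 + 1 + 0 = 4 ≡ 0 (mod 2).
  s_4 = 0 + 0 + 0 + 1 + 1 + 1 + 0 + 0 = 3 ≡ 1 (mod 2).
s = (0, 0, 0, 1)^T — this equals column 1 of H (binary 0001), so error is at position 1.
Correct: flip bit 1 of r = 000101111010010 to get c = 100101111010010.


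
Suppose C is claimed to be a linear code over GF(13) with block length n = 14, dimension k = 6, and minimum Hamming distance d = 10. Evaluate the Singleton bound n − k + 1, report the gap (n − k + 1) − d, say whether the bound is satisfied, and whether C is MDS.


Singleton RHS = n − k + 1 = 9, slack = -1, bound violated (no such code; not MDS).

Singleton bound: d ≤ n − k + 1.
Here n = 14, k = 6, so n − k + 1 = 9.
Given d = 10, check d ≤ 9: NO.
Slack = (n − k + 1) − d = -1.
The slack is negative: d = 10 exceeds n − k + 1 = 9 by 1, so the Singleton bound is violated and no linear [14, 6, 10]_13 code can exist. In particular it is not MDS (MDS requires d = n − k + 1 exactly).
Description: the claimed parameters are [14, 6, 10]_13; such a code would be impossible (violates the Singleton bound).


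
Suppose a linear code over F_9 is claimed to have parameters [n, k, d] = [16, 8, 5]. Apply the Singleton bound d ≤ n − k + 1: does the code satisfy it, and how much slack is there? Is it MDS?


Singleton RHS = n − k + 1 = 9, slack = 4, bound satisfied, not MDS.

Singleton bound: d ≤ n − k + 1.
Here n = 16, k = 8, so n − k + 1 = 9.
Given d = 5, check d ≤ 9: YES.
Slack = (n − k + 1) − d = 4.
The code is NOT MDS (slack = 4 > 0).
Description: the claimed parameters are [16, 8, 5]_9; such a code would be non-MDS.


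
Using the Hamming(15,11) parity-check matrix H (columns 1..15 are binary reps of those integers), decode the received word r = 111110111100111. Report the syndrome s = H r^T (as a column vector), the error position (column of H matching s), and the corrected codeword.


s = (0, 0, 0, 1)^T, error position = 1, corrected codeword c = 011110111100111

Compute s = H r^T mod 2 one row at a time:
  s_1 = 1 + 1 + 1 + 0 + 0 + 1 + 1 + 1 = 6 ≡ 0 (mod 2).
  s_2 = 1 + 1 + 0 + 1 + 0 + 1 + 1 + 1 = 6 ≡ 0 (mod 2).
  s_3 = 1 + 1 + 0 + 1 + 1 + 0 + 1 + 1 = 6 ≡ 0 (mod 2).
  s_4 = 1 + 1 + 1 + 1 + 1 + 0 + 1 + 1 = 7 ≡ 1 (mod 2).
s = (0, 0, 0, 1)^T — this equals column 1 of H (binary 0001), so error is at position 1.
Correct: flip bit 1 of r = 111110111100111 to get c = 011110111100111.


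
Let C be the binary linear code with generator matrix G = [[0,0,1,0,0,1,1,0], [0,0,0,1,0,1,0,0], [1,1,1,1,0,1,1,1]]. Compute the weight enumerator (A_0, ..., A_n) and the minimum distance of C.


Weight distribution: A_0 = 1, A_2 = 1, A_3 = 2, A_4 = 2, A_5 = 1, A_7 = 1. Minimum distance d = 2.

Enumerate all 2^3 = 8 messages m ∈ F_2^3.
For each, compute codeword c = mG in F_2^8, then tally its weight.
  m = 000 → c = 00000000, weight = 0.
  m = 100 → c = 00100110, weight = 3.
  m = 010 → c = 00010100, weight = 2.
  m = 110 → c = 00110010, weight = 3.
  m = 001 → c = 11110111, weight = 7.
  m = 101 → c = 11010001, weight = 4.
  m = 011 → c = 11100011, weight = 5.
  m = 111 → c = 11000101, weight = 4.
Tally weights:
  weight 0: 1 codewords.
  weight 2: 1 codewords.
  weight 3: 2 codewords.
  weight 4: 2 codewords.
  weight 5: 1 codewords.
  weight 7: 1 codewords.
Minimum distance d = smallest w > 0 with A_w > 0 = 2.
Sanity: Σ A_w = 8 = 2^3 = 8 ✓.


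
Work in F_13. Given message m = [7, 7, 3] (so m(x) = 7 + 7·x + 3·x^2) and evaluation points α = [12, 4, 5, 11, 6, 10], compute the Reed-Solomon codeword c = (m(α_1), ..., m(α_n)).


c = [3, 5, 0, 5, 1, 0]

Message polynomial: m(x) = 7 + 7·x + 3·x^2 (mod 13).
For each evaluation point α_i, compute m(α_i) mod 13:
  α_1 = 12: Horner steps 3 → 4 → 3, so m(12) = 3.
  α_2 = 4: Horner steps 3 → 6 → 5, so m(4) = 5.
  α_3 = 5: Horner steps 3 → 9 → 0, so m(5) = 0.
  α_4 = 11: Horner steps 3 → 1 → 5, so m(11) = 5.
  α_5 = 6: Horner steps 3 → 12 → 1, so m(6) = 1.
  α_6 = 10: Horner steps 3 → 11 → 0, so m(10) = 0.
Codeword c = [3, 5, 0, 5, 1, 0] ∈ F_13^6.


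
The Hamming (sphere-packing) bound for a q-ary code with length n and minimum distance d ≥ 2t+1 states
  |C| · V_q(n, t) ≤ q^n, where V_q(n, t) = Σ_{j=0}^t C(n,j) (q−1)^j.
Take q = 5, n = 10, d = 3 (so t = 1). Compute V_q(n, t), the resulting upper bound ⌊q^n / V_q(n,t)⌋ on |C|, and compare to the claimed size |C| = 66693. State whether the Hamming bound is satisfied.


V_q(n, t) = 41, q^n = 9765625, Hamming bound = 238185, |C| = 66693 ≤ bound (satisfied).

Step 1: Compute V_q(n, t) = Σ_{j=0}^1 C(n, j) (q−1)^j.
  j = 0: C(10,0)·(4)^0 = 1·1 = 1.
  j = 1: C(10,1)·(4)^1 = 10·4 = 40.
  V_q(n, t) = 1 + 40 = 41.
Step 2: q^n = 5^10 = 9765625.
Step 3: Hamming bound ⌊q^n / V_q(n,t)⌋ = ⌊9765625/41⌋ = 238185.
Step 4: Compare |C| = 66693 to 238185: satisfied.
The claimed |C| lies below the Hamming bound.


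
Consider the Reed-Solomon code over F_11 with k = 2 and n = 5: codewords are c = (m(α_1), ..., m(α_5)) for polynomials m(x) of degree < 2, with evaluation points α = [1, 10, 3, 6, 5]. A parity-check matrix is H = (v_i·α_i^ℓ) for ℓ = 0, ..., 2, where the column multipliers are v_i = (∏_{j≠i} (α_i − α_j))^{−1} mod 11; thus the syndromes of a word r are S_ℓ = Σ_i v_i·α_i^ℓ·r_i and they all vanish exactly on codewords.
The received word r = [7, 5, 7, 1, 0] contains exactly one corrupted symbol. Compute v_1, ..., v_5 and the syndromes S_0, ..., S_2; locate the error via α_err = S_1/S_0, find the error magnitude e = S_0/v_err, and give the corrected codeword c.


S = (5, 4, 1), error at position 3, error magnitude e = 9, c = [7, 5, 9, 1, 0].

Step 1: column multipliers v_i = (∏_{j≠i}(α_i − α_j))^{−1} mod 11.
  i = 1 (α = 1): (1−10)(1−3)(1−6)(1−5) = (−9)·(−2)·(−5)·(−4) = 360 ≡ 8, so v_1 = 8^{−1} = 7 (mod 11).
  i = 2 (α = 10): (10−1)(10−3)(10−6)(10−5) = 9·7·4·5 = 1260 ≡ 6, so v_2 = 6^{−1} = 2 (mod 11).
  i = 3 (α = 3): (3−1)(3−10)(3−6)(3−5) = 2·(−7)·(−3)·(−2) = −84 ≡ 4, so v_3 = 4^{−1} = 3 (mod 11).
  i = 4 (α = 6): (6−1)(6−10)(6−3)(6−5) = 5·(−4)·3·1 = −60 ≡ 6, so v_4 = 6^{−1} = 2 (mod 11).
  i = 5 (α = 5): (5−1)(5−10)(5−3)(5−6) = 4·(−5)·2·(−1) = 40 ≡ 7, so v_5 = 7^{−1} = 8 (mod 11).
  v = [7, 2, 3, 2, 8].
Step 2: syndromes of r = [7, 5, 7, 1, 0] (all sums mod 11).
  S_0 = Σ v_i r_i = 7·7 + 2·5 + 3·7 + 2·1 + 8·0 = 82 ≡ 5.
  S_1 = Σ v_i α_i r_i = 7·1·7 + 2·10·5 + 3·3·7 + 2·6·1 + 8·5·0 = 224 ≡ 4.
  α_i^2 mod 11 = [1, 1, 9, 3, 3].
  S_2 = Σ v_i α_i^2 r_i = 7·1·7 + 2·1·5 + 3·9·7 + 2·3·1 + 8·3·0 = 254 ≡ 1.
  S = (5, 4, 1) ≠ 0, so r is not a codeword (an error is present).
Step 3: locate the error. For a single error e at position i, S_ℓ = v_i·e·α_i^ℓ, so α_err = S_1/S_0.
  S_0^{−1} = 5^{−1} = 9 (mod 11), so α_err = 4·9 = 36 ≡ 3 = α_3. Error position i = 3.
  Consistency check: S_2/S_1 = 1·3 = 3 ≡ 3 = α_err ✓ (single-error assumption holds).
Step 4: error magnitude e = S_0/v_3 = S_0·∏_{j≠3}(α_3 − α_j) = 5·4 = 20 ≡ 9 (mod 11).
Step 5: correct position 3: c_3 = r_3 − e = 7 − 9 ≡ 9 (mod 11). Hence c = [7, 5, 9, 1, 0].
  Check: interpolating c through the α_i gives m(x) = 6 + 1·x (degree < 2) with m(α_i) = c_i for every i, so c is indeed a codeword.


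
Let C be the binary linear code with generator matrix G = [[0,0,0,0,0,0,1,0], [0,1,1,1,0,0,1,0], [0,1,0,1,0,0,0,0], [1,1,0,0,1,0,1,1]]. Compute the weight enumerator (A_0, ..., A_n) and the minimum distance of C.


Weight distribution: A_0 = 1, A_1 = 2, A_2 = 2, A_3 = 2, A_4 = 3, A_5 = 4, A_6 = 2. Minimum distance d = 1.

Enumerate all 2^4 = 16 messages m ∈ F_2^4.
For each, compute codeword c = mG in F_2^8, then tally its weight.
  m = 0000 → c = 00000000, weight = 0.
  m = 1000 → c = 00000010, weight = 1.
  m = 0100 → c = 01110010, weight = 4.
  m = 1100 → c = 01110000, weight = 3.
  m = 0010 → c = 01010000, weight = 2.
  m = 1010 → c = 01010010, weight = 3.
  m = 0110 → c = 00100010, weight = 2.
  m = 1110 → c = 00100000, weight = 1.
  m = 0001 → c = 11001011, weight = 5.
  m = 1001 → c = 11001001, weight = 4.
  m = 0101 → c = 10111001, weight = 5.
  m = 1101 → c = 10111011, weight = 6.
  m = 0011 → c = 10011011, weight = 5.
  m = 1011 → c = 10011001, weight = 4.
  m = 0111 → c = 11101001, weight = 5.
  m = 1111 → c = 11101011, weight = 6.
Tally weights:
  weight 0: 1 codewords.
  weight 1: 2 codewords.
  weight 2: 2 codewords.
  weight 3: 2 codewords.
  weight 4: 3 codewords.
  weight 5: 4 codewords.
  weight 6: 2 codewords.
Minimum distance d = smallest w > 0 with A_w > 0 = 1.
Sanity: Σ A_w = 16 = 2^4 = 16 ✓.


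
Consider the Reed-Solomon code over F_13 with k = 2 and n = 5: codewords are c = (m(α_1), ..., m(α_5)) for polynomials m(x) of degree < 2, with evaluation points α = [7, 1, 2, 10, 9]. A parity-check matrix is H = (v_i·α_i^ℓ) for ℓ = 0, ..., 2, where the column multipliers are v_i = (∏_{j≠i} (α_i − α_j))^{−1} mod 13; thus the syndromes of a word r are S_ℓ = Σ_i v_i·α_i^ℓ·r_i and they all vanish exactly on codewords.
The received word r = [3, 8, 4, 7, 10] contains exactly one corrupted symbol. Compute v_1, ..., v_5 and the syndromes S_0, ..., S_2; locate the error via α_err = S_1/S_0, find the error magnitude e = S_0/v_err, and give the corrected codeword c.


S = (2, 4, 8), error at position 3, error magnitude e = 12, c = [3, 8, 5, 7, 10].

Step 1: column multipliers v_i = (∏_{j≠i}(α_i − α_j))^{−1} mod 13.
  i = 1 (α = 7): (7−1)(7−2)(7−10)(7−9) = 6·5·(−3)·(−2) = 180 ≡ 11, so v_1 = 11^{−1} = 6 (mod 13).
  i = 2 (α = 1): (1−7)(1−2)(1−10)(1−9) = (−6)·(−1)·(−9)·(−8) = 432 ≡ 3, so v_2 = 3^{−1} = 9 (mod 13).
  i = 3 (α = 2): (2−7)(2−1)(2−10)(2−9) = (−5)·1·(−8)·(−7) = −280 ≡ 6, so v_3 = 6^{−1} = 11 (mod 13).
  i = 4 (α = 10): (10−7)(10−1)(10−2)(10−9) = 3·9·8·1 = 216 ≡ 8, so v_4 = 8^{−1} = 5 (mod 13).
  i = 5 (α = 9): (9−7)(9−1)(9−2)(9−10) = 2·8·7·(−1) = −112 ≡ 5, so v_5 = 5^{−1} = 8 (mod 13).
  v = [6, 9, 11, 5, 8].
Step 2: syndromes of r = [3, 8, 4, 7, 10] (all sums mod 13).
  S_0 = Σ v_i r_i = 6·3 + 9·8 + 11·4 + 5·7 + 8·10 = 249 ≡ 2.
  S_1 = Σ v_i α_i r_i = 6·7·3 + 9·1·8 + 11·2·4 + 5·10·7 + 8·9·10 = 1356 ≡ 4.
  α_i^2 mod 13 = [10, 1, 4, 9, 3].
  S_2 = Σ v_i α_i^2 r_i = 6·10·3 + 9·1·8 + 11·4·4 + 5·9·7 + 8·3·10 = 983 ≡ 8.
  S = (2, 4, 8) ≠ 0, so r is not a codeword (an error is present).
Step 3: locate the error. For a single error e at position i, S_ℓ = v_i·e·α_i^ℓ, so α_err = S_1/S_0.
  S_0^{−1} = 2^{−1} = 7 (mod 13), so α_err = 4·7 = 28 ≡ 2 = α_3. Error position i = 3.
  Consistency check: S_2/S_1 = 8·10 = 80 ≡ 2 = α_err ✓ (single-error assumption holds).
Step 4: error magnitude e = S_0/v_3 = S_0·∏_{j≠3}(α_3 − α_j) = 2·6 = 12 ≡ 12 (mod 13).
Step 5: correct position 3: c_3 = r_3 − e = 4 − 12 ≡ 5 (mod 13). Hence c = [3, 8, 5, 7, 10].
  Check: interpolating c through the α_i gives m(x) = 11 + 10·x (degree < 2) with m(α_i) = c_i for every i, so c is indeed a codeword.


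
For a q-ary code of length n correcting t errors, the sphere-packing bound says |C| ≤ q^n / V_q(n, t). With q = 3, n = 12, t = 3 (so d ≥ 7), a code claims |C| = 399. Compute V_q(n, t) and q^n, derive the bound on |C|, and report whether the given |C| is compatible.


V_q(n, t) = 2049, q^n = 531441, Hamming bound = 259, |C| = 399 > bound (violated).

Step 1: Compute V_q(n, t) = Σ_{j=0}^3 C(n, j) (q−1)^j.
  j = 0: C(12,0)·(2)^0 = 1·1 = 1.
  j = 1: C(12,1)·(2)^1 = 12·2 = 24.
  j = 2: C(12,2)·(2)^2 = 66·4 = 264.
  j = 3: C(12,3)·(2)^3 = 220·8 = 1760.
  V_q(n, t) = 1 + 24 + 264 + 1760 = 2049.
Step 2: q^n = 3^12 = 531441.
Step 3: Hamming bound ⌊q^n / V_q(n,t)⌋ = ⌊531441/2049⌋ = 259.
Step 4: Compare |C| = 399 to 259: violated.
The claimed |C| lies above the Hamming bound, so no 3-ary code of length 12 with d ≥ 7 can have 399 codewords.


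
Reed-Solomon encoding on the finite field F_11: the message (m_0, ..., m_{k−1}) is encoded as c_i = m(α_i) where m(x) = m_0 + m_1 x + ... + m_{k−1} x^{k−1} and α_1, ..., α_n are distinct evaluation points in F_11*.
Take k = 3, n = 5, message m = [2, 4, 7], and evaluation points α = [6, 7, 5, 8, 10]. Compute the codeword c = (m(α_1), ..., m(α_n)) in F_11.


c = [3, 10, 10, 9, 5]

Message polynomial: m(x) = 2 + 4·x + 7·x^2 (mod 11).
For each evaluation point α_i, compute m(α_i) mod 11:
  α_1 = 6: Horner steps 7 → 2 → 3, so m(6) = 3.
  α_2 = 7: Horner steps 7 → 9 → 10, so m(7) = 10.
  α_3 = 5: Horner steps 7 → 6 → 10, so m(5) = 10.
  α_4 = 8: Horner steps 7 → 5 → 9, so m(8) = 9.
  α_5 = 10: Horner steps 7 → 8 → 5, so m(10) = 5.
Codeword c = [3, 10, 10, 9, 5] ∈ F_11^5.


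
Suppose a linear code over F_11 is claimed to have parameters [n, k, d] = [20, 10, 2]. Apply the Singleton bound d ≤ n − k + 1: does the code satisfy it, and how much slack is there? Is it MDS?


Singleton RHS = n − k + 1 = 11, slack = 9, bound satisfied, not MDS.

Singleton bound: d ≤ n − k + 1.
Here n = 20, k = 10, so n − k + 1 = 11.
Given d = 2, check d ≤ 11: YES.
Slack = (n − k + 1) − d = 9.
The code is NOT MDS (slack = 9 > 0).
Description: the claimed parameters are [20, 10, 2]_11; such a code would be non-MDS.


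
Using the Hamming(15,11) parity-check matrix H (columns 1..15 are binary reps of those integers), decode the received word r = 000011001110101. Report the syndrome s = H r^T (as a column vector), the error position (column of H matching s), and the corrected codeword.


s = (1, 0, 0, 1)^T, error position = 9, corrected codeword c = 000011000110101

Compute s = H r^T mod 2 one row at a time:
  s_1 = 0 + 1 + 1 + 1 + 0 + 1 + 0 + 1 = 5 ≡ 1 (mod 2).
  s_2 = 0 + 1 + 1 + 0 + 0 + 1 + 0 + 1 = 4 ≡ 0 (mod 2).
  s_3 = 0 + 0 + 1 + 0 + 1 + 1 + 0 + 1 = 4 ≡ 0 (mod 2).
  s_4 = 0 + 0 + 1 + 0 + 1 + 1 + 1 + 1 = 5 ≡ 1 (mod 2).
s = (1, 0, 0, 1)^T — this equals column 9 of H (binary 1001), so error is at position 9.
Correct: flip bit 9 of r = 000011001110101 to get c = 000011000110101.


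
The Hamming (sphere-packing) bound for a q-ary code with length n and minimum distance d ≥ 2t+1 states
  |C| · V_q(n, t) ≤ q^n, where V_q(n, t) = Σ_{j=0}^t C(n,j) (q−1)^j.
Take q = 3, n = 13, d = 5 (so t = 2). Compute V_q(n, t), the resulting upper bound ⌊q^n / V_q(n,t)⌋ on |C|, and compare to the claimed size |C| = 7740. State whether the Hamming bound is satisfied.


V_q(n, t) = 339, q^n = 1594323, Hamming bound = 4703, |C| = 7740 > bound (violated).

Step 1: Compute V_q(n, t) = Σ_{j=0}^2 C(n, j) (q−1)^j.
  j = 0: C(13,0)·(2)^0 = 1·1 = 1.
  j = 1: C(13,1)·(2)^1 = 13·2 = 26.
  j = 2: C(13,2)·(2)^2 = 78·4 = 312.
  V_q(n, t) = 1 + 26 + 312 = 339.
Step 2: q^n = 3^13 = 1594323.
Step 3: Hamming bound ⌊q^n / V_q(n,t)⌋ = ⌊1594323/339⌋ = 4703.
Step 4: Compare |C| = 7740 to 4703: violated.
The claimed |C| lies above the Hamming bound, so no 3-ary code of length 13 with d ≥ 5 can have 7740 codewords.


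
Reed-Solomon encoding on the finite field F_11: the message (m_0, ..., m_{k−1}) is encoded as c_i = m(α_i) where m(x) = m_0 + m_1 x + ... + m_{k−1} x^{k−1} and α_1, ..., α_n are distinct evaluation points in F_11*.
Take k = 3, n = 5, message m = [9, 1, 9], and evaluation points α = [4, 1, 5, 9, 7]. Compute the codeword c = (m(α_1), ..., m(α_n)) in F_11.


c = [3, 8, 8, 10, 6]

Message polynomial: m(x) = 9 + 1·x + 9·x^2 (mod 11).
For each evaluation point α_i, compute m(α_i) mod 11:
  α_1 = 4: Horner steps 9 → 4 → 3, so m(4) = 3.
  α_2 = 1: Horner steps 9 → 10 → 8, so m(1) = 8.
  α_3 = 5: Horner steps 9 → 2 → 8, so m(5) = 8.
  α_4 = 9: Horner steps 9 → 5 → 10, so m(9) = 10.
  α_5 = 7: Horner steps 9 → 9 → 6, so m(7) = 6.
Codeword c = [3, 8, 8, 10, 6] ∈ F_11^5.
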